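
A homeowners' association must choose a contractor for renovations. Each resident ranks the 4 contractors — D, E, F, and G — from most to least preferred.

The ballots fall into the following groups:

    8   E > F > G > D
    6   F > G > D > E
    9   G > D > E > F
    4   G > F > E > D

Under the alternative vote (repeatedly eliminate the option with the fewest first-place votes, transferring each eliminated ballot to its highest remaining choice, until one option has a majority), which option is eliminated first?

D

Round 1: G 13, E 8, F 6, D 0. D has the fewest and is eliminated.
Round 2: G 13, E 8, F 6. F has the fewest and is eliminated.
Round 3: G 19, E 8. G has a majority.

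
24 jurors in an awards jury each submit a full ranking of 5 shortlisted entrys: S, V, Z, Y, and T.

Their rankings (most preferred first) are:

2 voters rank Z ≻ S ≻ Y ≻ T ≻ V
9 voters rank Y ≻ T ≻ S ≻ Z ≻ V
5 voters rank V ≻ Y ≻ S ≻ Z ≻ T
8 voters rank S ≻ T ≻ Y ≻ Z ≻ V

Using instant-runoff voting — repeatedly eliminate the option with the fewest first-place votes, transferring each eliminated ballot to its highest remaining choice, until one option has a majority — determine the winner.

Y

Round 1: Y 9, S 8, V 5, Z 2, T 0. T has the fewest and is eliminated.
Round 2: Y 9, S 8, V 5, Z 2. Z has the fewest and is eliminated.
Round 3: S 10, Y 9, V 5. V has the fewest and is eliminated.
Round 4: Y 14, S 10. Y has a majority.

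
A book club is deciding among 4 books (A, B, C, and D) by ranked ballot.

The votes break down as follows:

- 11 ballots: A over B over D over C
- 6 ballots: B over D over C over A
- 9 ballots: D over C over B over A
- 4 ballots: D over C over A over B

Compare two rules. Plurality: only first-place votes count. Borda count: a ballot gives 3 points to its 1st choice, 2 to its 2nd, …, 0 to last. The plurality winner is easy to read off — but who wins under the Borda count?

D

Plurality first-place counts: A 11, B 6, C 0, D 13 → D.
Borda totals: A 37, B 49, C 32, D 62 → D.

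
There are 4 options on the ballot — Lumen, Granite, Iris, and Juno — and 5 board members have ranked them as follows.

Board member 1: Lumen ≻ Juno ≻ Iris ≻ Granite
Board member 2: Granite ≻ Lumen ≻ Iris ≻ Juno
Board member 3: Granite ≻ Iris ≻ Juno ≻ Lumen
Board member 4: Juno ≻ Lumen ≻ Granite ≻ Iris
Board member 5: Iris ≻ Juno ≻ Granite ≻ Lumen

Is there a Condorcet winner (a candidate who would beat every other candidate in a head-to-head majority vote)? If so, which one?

No Condorcet winner

Head-to-head results (5 voters total):
Lumen vs Granite: Granite wins 3–2.
Lumen vs Iris: Lumen wins 3–2.
Lumen vs Juno: Juno wins 3–2.
Granite vs Iris: Granite wins 3–2.
Granite vs Juno: Juno wins 3–2.
Iris vs Juno: Iris wins 3–2.
No candidate beats all others: Lumen beats Iris beats Juno beats Lumen, a majority cycle.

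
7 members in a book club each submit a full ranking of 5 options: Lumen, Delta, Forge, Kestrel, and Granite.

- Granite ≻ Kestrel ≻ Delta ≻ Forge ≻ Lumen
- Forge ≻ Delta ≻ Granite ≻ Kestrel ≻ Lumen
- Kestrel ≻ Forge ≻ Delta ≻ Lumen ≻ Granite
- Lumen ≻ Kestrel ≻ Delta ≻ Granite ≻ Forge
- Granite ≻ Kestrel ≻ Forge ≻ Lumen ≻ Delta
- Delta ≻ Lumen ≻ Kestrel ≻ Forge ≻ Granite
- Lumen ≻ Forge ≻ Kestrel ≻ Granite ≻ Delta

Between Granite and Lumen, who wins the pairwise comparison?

Lumen

Ballots ranking Granite above Lumen: 3.
Ballots ranking Lumen above Granite: 4.
Lumen wins the head-to-head, 4–3.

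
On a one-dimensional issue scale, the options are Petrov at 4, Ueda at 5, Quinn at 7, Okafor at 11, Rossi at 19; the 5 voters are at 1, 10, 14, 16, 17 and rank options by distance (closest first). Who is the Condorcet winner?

Okafor

With single-peaked preferences on a line, the Condorcet winner is the candidate closest to the median voter.
The median voter (position 14) is closest to Okafor at 11.
Check: Okafor vs Rossi — voters closer to Okafor: 3 of 5.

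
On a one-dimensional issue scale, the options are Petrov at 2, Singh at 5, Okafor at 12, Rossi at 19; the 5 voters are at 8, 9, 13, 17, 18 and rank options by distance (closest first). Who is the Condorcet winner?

Okafor

With single-peaked preferences on a line, the Condorcet winner is the candidate closest to the median voter.
The median voter (position 13) is closest to Okafor at 12.
Check: Okafor vs Rossi — voters closer to Okafor: 3 of 5.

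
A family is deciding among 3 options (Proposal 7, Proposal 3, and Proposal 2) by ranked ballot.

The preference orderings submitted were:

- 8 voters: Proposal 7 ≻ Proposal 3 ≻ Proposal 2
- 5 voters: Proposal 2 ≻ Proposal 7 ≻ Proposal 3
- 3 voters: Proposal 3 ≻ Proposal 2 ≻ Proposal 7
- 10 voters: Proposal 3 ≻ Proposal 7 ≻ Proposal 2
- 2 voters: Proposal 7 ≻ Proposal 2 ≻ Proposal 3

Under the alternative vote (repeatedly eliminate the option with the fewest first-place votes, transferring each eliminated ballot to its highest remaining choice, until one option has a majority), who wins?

Round 1: Proposal 3 13, Proposal 7 10, Proposal 2 5. Proposal 2 has the fewest and is eliminated.
Round 2: Proposal 7 15, Proposal 3 13. Proposal 7 has a majority.

Proposal 7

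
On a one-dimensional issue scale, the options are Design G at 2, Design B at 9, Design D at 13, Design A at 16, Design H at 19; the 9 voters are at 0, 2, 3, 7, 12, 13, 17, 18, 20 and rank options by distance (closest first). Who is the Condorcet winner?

With single-peaked preferences on a line, the Condorcet winner is the candidate closest to the median voter.
The median voter (position 12) is closest to Design D at 13.
Check: Design D vs Design G — voters closer to Design D: 5 of 9.

Design D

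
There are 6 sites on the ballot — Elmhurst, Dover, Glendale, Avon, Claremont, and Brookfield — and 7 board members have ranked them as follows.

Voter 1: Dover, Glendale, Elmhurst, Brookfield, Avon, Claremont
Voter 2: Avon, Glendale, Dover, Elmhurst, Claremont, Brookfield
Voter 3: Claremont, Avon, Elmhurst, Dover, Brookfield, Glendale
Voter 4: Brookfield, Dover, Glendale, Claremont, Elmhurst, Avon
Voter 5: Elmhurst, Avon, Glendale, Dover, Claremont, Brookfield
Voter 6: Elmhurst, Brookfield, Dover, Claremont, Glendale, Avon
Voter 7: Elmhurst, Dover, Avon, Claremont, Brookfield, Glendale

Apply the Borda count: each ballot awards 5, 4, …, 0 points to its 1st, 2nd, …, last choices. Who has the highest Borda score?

Elmhurst

Borda scores:
  Elmhurst: 3 + 2 + 3 + 1 + 5 + 5 + 5 = 24
  Dover: 5 + 3 + 2 + 4 + 2 + 3 + 4 = 23
  Glendale: 4 + 4 + 0 + 3 + 3 + 1 + 0 = 15
  Avon: 1 + 5 + 4 + 0 + 4 + 0 + 3 = 17
  Claremont: 0 + 1 + 5 + 2 + 1 + 2 + 2 = 13
  Brookfield: 2 + 0 + 1 + 5 + 0 + 4 + 1 = 13
Elmhurst has the highest total.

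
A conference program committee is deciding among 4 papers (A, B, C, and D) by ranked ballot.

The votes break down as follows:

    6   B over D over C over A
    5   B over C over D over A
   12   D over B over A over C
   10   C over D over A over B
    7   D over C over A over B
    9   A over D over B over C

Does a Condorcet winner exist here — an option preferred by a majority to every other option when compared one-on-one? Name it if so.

D

Head-to-head results (49 voters total):
A vs B: A wins 26–23.
A vs C: C wins 28–21.
A vs D: D wins 40–9.
B vs C: B wins 32–17.
B vs D: D wins 38–11.
C vs D: D wins 34–15.
D beats each rival — A (40–9), B (38–11), C (34–15) — so D is the Condorcet winner.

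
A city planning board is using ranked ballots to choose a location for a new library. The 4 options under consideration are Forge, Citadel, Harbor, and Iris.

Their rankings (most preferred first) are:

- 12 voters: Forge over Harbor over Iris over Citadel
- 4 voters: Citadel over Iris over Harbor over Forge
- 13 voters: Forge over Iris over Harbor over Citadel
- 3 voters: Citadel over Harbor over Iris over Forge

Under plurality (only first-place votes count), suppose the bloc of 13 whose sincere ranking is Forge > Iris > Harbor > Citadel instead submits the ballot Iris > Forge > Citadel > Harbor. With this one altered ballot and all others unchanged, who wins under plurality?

Iris

First-place totals with the altered ballot: Forge 12, Citadel 7, Harbor 0, Iris 13.
The switch changes the winner from Forge to Iris.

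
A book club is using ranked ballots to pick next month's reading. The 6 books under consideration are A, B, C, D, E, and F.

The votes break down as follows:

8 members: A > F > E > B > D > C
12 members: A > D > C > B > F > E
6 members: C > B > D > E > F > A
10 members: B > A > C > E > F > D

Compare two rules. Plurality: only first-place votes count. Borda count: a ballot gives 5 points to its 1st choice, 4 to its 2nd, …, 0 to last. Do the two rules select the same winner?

Plurality first-place counts: A 20, B 10, C 6, D 0, E 0, F 0 → A.
Borda totals: A 140, B 114, C 96, D 74, E 56, F 60 → A.
The two rules agree on A.

Yes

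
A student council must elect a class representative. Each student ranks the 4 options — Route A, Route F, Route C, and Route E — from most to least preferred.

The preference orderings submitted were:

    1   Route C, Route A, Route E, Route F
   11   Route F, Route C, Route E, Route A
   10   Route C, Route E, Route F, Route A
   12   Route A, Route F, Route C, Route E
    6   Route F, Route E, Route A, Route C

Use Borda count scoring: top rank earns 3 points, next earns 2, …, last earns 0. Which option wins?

Route F

Borda scores:
  Route A: 2 + 11·0 + 10·0 + 12·3 + 6·1 = 44
  Route F: 0 + 11·3 + 10·1 + 12·2 + 6·3 = 85
  Route C: 3 + 11·2 + 10·3 + 12·1 + 6·0 = 67
  Route E: 1 + 11·1 + 10·2 + 12·0 + 6·2 = 44
Route F has the highest total.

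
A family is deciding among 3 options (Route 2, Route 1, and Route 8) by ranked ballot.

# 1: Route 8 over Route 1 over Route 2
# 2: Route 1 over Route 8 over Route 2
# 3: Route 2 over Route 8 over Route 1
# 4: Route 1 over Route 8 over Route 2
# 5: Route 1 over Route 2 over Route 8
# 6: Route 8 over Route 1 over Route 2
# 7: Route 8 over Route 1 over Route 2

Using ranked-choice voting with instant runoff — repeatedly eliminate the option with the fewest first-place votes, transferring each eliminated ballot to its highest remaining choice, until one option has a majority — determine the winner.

Round 1: Route 1 3, Route 8 3, Route 2 1. Route 2 has the fewest and is eliminated.
Round 2: Route 8 4, Route 1 3. Route 8 has a majority.

Route 8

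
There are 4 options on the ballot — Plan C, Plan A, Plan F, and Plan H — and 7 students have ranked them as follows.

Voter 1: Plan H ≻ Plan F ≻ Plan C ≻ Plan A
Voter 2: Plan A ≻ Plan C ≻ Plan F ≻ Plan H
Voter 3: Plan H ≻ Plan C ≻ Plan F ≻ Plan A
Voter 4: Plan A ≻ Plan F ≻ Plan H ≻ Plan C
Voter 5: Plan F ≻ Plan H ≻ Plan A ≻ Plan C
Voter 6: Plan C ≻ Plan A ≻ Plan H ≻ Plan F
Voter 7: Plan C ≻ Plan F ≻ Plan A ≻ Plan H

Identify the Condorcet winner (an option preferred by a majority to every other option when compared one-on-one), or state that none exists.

Head-to-head results (7 voters total):
Plan C vs Plan A: Plan C wins 4–3.
Plan C vs Plan F: Plan C wins 4–3.
Plan C vs Plan H: Plan H wins 4–3.
Plan A vs Plan F: Plan F wins 4–3.
Plan A vs Plan H: Plan A wins 4–3.
Plan F vs Plan H: Plan F wins 4–3.
No candidate beats all others: Plan C beats Plan A beats Plan H beats Plan C, a majority cycle.

None — there is no Condorcet winner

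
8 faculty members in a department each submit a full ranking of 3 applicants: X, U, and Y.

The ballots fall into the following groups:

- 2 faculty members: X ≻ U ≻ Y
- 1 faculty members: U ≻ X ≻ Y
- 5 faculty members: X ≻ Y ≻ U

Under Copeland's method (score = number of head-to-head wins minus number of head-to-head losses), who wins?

X

Pairwise results:
  X vs U: X wins 7–1.
  X vs Y: X wins 8–0.
  U vs Y: Y wins 5–3.
Copeland scores (wins − losses):
  X: 2 − 0 = 2
  U: 0 − 2 = -2
  Y: 1 − 1 = 0
X has the best Copeland score.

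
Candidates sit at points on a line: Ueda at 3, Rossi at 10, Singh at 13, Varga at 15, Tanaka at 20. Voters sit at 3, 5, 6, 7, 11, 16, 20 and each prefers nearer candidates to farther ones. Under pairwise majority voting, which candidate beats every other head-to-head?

With single-peaked preferences on a line, the Condorcet winner is the candidate closest to the median voter.
The median voter (position 7) is closest to Rossi at 10.
Check: Rossi vs Tanaka — voters closer to Rossi: 5 of 7.

Rossi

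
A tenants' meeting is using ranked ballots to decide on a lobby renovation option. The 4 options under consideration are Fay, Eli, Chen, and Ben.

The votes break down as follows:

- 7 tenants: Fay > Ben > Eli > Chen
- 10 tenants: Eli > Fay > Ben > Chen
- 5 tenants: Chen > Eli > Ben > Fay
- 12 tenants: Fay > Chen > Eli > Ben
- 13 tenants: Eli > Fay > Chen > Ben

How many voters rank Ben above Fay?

Ballots ranking Ben above Fay: 5.
Ballots ranking Fay above Ben: 7+10+12+13 = 42.
So 5 of 47 voters prefer Ben to Fay.

5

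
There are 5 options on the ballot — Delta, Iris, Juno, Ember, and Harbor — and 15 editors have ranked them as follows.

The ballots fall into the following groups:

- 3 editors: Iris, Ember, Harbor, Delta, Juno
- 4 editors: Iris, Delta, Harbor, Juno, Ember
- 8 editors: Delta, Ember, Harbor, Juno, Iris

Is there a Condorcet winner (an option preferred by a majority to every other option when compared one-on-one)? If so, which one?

Head-to-head results (15 voters total):
Delta vs Iris: Delta wins 8–7.
Delta vs Juno: Delta wins 15–0.
Delta vs Ember: Delta wins 12–3.
Delta vs Harbor: Delta wins 12–3.
Iris vs Juno: Juno wins 8–7.
Iris vs Ember: Ember wins 8–7.
Iris vs Harbor: Harbor wins 8–7.
Juno vs Ember: Ember wins 11–4.
Juno vs Harbor: Harbor wins 15–0.
Ember vs Harbor: Ember wins 11–4.
Delta beats each rival — Iris (8–7), Juno (15–0), Ember (12–3), Harbor (12–3) — so Delta is the Condorcet winner.

Delta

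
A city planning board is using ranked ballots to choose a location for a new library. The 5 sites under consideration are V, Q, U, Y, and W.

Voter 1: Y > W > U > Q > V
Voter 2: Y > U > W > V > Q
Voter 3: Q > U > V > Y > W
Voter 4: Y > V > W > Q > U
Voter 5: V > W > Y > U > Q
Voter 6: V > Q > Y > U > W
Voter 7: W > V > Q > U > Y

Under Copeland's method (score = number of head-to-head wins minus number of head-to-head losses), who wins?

Pairwise results:
  V vs Q: V wins 5–2.
  V vs U: V wins 4–3.
  V vs Y: V wins 4–3.
  V vs W: V wins 4–3.
  Q vs U: Q wins 4–3.
  Q vs Y: Y wins 4–3.
  Q vs W: W wins 5–2.
  U vs Y: Y wins 5–2.
  U vs W: W wins 4–3.
  Y vs W: Y wins 5–2.
Copeland scores (wins − losses):
  V: 4 − 0 = 4
  Q: 1 − 3 = -2
  U: 0 − 4 = -4
  Y: 3 − 1 = 2
  W: 2 − 2 = 0
V has the best Copeland score.

V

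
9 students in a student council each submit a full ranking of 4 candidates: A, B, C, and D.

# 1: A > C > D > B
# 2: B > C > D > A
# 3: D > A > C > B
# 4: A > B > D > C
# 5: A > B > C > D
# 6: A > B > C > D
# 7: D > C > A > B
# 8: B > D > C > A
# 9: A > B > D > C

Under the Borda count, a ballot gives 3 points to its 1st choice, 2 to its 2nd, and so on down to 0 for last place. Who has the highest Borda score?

A

Borda scores:
  A: 3 + 0 + 2 + 3 + 3 + 3 + 1 + 0 + 3 = 18
  B: 0 + 3 + 0 + 2 + 2 + 2 + 0 + 3 + 2 = 14
  C: 2 + 2 + 1 + 0 + 1 + 1 + 2 + 1 + 0 = 10
  D: 1 + 1 + 3 + 1 + 0 + 0 + 3 + 2 + 1 = 12
A has the highest total.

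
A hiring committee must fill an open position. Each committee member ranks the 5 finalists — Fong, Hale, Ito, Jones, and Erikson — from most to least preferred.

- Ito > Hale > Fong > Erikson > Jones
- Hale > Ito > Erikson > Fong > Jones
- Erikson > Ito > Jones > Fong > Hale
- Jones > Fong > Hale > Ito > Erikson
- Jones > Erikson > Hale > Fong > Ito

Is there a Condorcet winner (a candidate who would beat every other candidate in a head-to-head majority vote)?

Head-to-head results (5 voters total):
Fong vs Hale: Hale wins 3–2.
Fong vs Ito: Ito wins 3–2.
Fong vs Jones: Jones wins 3–2.
Fong vs Erikson: Erikson wins 3–2.
Hale vs Ito: Hale wins 3–2.
Hale vs Jones: Jones wins 3–2.
Hale vs Erikson: Hale wins 3–2.
Ito vs Jones: Ito wins 3–2.
Ito vs Erikson: Ito wins 3–2.
Jones vs Erikson: Erikson wins 3–2.
No candidate beats all others: Hale beats Ito beats Jones beats Hale, a majority cycle.

No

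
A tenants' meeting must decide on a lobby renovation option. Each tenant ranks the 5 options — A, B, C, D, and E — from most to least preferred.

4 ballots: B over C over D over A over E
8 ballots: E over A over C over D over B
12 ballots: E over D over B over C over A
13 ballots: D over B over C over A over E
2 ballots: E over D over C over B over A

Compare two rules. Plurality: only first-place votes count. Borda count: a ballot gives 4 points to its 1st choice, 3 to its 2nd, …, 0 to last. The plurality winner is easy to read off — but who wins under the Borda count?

Plurality first-place counts: A 0, B 4, C 0, D 13, E 22 → E.
Borda totals: A 41, B 81, C 70, D 110, E 88 → D.

D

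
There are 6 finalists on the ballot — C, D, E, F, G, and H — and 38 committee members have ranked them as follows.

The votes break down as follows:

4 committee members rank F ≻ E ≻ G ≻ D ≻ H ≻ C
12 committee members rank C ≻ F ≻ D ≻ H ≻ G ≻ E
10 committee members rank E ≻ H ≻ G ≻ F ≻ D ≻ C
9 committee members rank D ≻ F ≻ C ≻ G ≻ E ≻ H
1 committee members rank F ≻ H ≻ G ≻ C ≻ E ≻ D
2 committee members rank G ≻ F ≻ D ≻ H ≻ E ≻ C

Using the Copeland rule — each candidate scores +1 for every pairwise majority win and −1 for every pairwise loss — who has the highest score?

F

Pairwise results:
  C vs D: D wins 25–13.
  C vs E: C wins 22–16.
  C vs F: F wins 26–12.
  C vs G: C wins 21–17.
  C vs H: C wins 21–17.
  D vs E: D wins 23–15.
  D vs F: F wins 29–9.
  D vs G: D wins 21–17.
  D vs H: D wins 27–11.
  E vs F: F wins 28–10.
  E vs G: G wins 24–14.
  E vs H: E wins 23–15.
  F vs G: F wins 26–12.
  F vs H: F wins 28–10.
  G vs H: H wins 23–15.
Copeland scores (wins − losses):
  C: 3 − 2 = 1
  D: 4 − 1 = 3
  E: 1 − 4 = -3
  F: 5 − 0 = 5
  G: 1 − 4 = -3
  H: 1 − 4 = -3
F has the best Copeland score.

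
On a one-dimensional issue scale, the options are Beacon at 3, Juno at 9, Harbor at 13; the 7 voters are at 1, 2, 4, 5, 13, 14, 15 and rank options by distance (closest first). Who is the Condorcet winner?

With single-peaked preferences on a line, the Condorcet winner is the candidate closest to the median voter.
The median voter (position 5) is closest to Beacon at 3.
Check: Beacon vs Juno — voters closer to Beacon: 4 of 7.

Beacon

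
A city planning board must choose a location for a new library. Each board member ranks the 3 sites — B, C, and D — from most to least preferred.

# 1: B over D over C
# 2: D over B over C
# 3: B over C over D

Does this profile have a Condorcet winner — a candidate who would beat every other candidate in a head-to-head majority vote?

Head-to-head results (3 voters total):
B vs C: B wins 3–0.
B vs D: B wins 2–1.
C vs D: D wins 2–1.
B beats each rival — C (3–0), D (2–1) — so B is the Condorcet winner.

Yes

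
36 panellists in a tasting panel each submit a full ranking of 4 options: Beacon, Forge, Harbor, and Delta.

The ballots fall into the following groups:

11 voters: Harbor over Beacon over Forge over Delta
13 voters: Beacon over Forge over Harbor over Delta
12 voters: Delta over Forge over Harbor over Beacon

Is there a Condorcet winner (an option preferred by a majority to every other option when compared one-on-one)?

Head-to-head results (36 voters total):
Beacon vs Forge: Beacon wins 24–12.
Beacon vs Harbor: Harbor wins 23–13.
Beacon vs Delta: Beacon wins 24–12.
Forge vs Harbor: Forge wins 25–11.
Forge vs Delta: Forge wins 24–12.
Harbor vs Delta: Harbor wins 24–12.
No candidate beats all others: Beacon beats Forge beats Harbor beats Beacon, a majority cycle.

No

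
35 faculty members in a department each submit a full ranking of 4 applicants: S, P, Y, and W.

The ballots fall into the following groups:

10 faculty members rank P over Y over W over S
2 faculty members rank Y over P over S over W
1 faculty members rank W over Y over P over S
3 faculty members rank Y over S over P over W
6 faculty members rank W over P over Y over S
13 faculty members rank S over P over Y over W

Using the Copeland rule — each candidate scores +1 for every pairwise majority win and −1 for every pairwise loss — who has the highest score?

Pairwise results:
  S vs P: P wins 19–16.
  S vs Y: Y wins 22–13.
  S vs W: S wins 18–17.
  P vs Y: P wins 29–6.
  P vs W: P wins 28–7.
  Y vs W: Y wins 28–7.
Copeland scores (wins − losses):
  S: 1 − 2 = -1
  P: 3 − 0 = 3
  Y: 2 − 1 = 1
  W: 0 − 3 = -3
P has the best Copeland score.

P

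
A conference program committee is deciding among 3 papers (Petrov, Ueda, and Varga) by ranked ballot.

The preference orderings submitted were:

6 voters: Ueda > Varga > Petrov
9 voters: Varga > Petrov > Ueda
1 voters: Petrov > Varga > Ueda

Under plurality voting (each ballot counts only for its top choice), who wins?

First-place vote totals:
  Petrov: 1
  Ueda: 6
  Varga: 9
Varga has the most first-place votes.

Varga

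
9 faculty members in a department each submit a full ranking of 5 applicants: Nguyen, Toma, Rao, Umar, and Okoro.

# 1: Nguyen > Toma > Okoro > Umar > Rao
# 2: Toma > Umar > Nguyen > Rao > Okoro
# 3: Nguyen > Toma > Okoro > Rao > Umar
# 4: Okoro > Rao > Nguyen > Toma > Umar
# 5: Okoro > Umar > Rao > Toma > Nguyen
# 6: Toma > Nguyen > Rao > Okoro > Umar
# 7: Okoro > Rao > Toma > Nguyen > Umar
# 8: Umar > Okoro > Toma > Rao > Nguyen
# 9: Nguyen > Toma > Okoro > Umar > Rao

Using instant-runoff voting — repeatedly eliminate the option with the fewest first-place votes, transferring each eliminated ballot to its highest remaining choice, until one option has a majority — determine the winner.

Round 1: Nguyen 3, Okoro 3, Toma 2, Umar 1, Rao 0. Rao has the fewest and is eliminated.
Round 2: Nguyen 3, Okoro 3, Toma 2, Umar 1. Umar has the fewest and is eliminated.
Round 3: Okoro 4, Nguyen 3, Toma 2. Toma has the fewest and is eliminated.
Round 4: Nguyen 5, Okoro 4. Nguyen has a majority.

Nguyen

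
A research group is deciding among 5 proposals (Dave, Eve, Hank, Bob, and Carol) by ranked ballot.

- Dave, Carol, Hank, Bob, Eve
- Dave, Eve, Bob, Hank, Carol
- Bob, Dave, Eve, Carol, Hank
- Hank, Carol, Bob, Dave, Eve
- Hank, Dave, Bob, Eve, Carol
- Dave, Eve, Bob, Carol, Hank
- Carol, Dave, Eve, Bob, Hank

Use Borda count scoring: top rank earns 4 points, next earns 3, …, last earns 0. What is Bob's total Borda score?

Borda scores:
  Dave: 4 + 4 + 3 + 1 + 3 + 4 + 3 = 22
  Eve: 0 + 3 + 2 + 0 + 1 + 3 + 2 = 11
  Hank: 2 + 1 + 0 + 4 + 4 + 0 + 0 = 11
  Bob: 1 + 2 + 4 + 2 + 2 + 2 + 1 = 14
  Carol: 3 + 0 + 1 + 3 + 0 + 1 + 4 = 12

14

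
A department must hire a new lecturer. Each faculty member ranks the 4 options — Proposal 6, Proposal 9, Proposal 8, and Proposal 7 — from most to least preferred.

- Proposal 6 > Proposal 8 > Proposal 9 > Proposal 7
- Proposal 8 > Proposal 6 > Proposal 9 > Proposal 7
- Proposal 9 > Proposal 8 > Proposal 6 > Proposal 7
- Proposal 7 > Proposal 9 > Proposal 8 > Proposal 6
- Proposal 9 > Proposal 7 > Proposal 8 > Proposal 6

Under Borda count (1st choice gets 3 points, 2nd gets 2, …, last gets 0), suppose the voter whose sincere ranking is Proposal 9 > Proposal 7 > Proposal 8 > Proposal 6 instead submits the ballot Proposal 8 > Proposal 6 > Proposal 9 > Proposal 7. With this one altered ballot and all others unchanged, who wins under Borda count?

Borda totals with the altered ballot: Proposal 6 8, Proposal 9 8, Proposal 8 11, Proposal 7 3.
The switch changes the winner from Proposal 9 to Proposal 8.

Proposal 8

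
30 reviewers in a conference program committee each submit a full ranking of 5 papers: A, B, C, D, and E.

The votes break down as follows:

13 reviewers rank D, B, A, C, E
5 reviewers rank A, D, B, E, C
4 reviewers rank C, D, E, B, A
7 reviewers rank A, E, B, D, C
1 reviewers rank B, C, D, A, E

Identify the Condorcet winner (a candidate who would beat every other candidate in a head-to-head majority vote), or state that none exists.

D

Head-to-head results (30 voters total):
A vs B: B wins 18–12.
A vs C: A wins 25–5.
A vs D: D wins 18–12.
A vs E: A wins 26–4.
B vs C: B wins 26–4.
B vs D: D wins 22–8.
B vs E: B wins 19–11.
C vs D: D wins 25–5.
C vs E: C wins 18–12.
D vs E: D wins 23–7.
D beats each rival — A (18–12), B (22–8), C (25–5), E (23–7) — so D is the Condorcet winner.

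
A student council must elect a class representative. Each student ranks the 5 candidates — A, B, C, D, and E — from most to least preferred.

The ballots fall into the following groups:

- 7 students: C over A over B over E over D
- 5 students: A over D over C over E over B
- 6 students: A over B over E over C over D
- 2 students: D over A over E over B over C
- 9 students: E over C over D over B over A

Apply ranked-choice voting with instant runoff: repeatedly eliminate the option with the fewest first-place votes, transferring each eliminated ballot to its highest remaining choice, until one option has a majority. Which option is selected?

Round 1: A 11, E 9, C 7, D 2, B 0. B has the fewest and is eliminated.
Round 2: A 11, E 9, C 7, D 2. D has the fewest and is eliminated.
Round 3: A 13, E 9, C 7. C has the fewest and is eliminated.
Round 4: A 20, E 9. A has a majority.

A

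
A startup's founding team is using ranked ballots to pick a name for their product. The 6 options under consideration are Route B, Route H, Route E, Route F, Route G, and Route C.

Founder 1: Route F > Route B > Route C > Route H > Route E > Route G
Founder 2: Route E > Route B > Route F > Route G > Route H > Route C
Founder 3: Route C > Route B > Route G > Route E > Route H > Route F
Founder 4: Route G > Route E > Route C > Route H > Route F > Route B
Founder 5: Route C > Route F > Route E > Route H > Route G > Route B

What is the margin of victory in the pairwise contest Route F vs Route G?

1

Ballots ranking Route F above Route G: 3.
Ballots ranking Route G above Route F: 2.
Route F wins 3–2, a margin of 1.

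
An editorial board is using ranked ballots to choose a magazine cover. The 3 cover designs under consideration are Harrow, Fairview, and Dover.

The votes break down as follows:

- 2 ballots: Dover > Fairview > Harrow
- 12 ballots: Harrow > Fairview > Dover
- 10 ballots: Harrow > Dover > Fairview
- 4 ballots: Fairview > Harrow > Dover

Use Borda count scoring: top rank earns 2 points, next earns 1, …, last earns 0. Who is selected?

Borda scores:
  Harrow: 2·0 + 12·2 + 10·2 + 4·1 = 48
  Fairview: 2·1 + 12·1 + 10·0 + 4·2 = 22
  Dover: 2·2 + 12·0 + 10·1 + 4·0 = 14
Harrow has the highest total.

Harrow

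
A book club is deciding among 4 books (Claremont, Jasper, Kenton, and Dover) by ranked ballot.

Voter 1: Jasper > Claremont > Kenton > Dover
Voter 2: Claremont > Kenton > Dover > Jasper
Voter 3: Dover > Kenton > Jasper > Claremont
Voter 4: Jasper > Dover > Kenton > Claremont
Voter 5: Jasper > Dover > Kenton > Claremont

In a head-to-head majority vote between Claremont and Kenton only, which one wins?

Kenton

Ballots ranking Claremont above Kenton: 2.
Ballots ranking Kenton above Claremont: 3.
Kenton wins the head-to-head, 3–2.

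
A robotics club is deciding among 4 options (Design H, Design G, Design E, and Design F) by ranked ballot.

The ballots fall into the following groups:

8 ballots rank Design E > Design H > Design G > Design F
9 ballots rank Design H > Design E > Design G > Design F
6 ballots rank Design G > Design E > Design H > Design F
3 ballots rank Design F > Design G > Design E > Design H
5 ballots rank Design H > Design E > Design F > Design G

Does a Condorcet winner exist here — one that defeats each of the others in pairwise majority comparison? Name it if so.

Design E

Head-to-head results (31 voters total):
Design H vs Design G: Design H wins 22–9.
Design H vs Design E: Design E wins 17–14.
Design H vs Design F: Design H wins 28–3.
Design G vs Design E: Design E wins 22–9.
Design G vs Design F: Design G wins 23–8.
Design E vs Design F: Design E wins 28–3.
Design E beats each rival — Design H (17–14), Design G (22–9), Design F (28–3) — so Design E is the Condorcet winner.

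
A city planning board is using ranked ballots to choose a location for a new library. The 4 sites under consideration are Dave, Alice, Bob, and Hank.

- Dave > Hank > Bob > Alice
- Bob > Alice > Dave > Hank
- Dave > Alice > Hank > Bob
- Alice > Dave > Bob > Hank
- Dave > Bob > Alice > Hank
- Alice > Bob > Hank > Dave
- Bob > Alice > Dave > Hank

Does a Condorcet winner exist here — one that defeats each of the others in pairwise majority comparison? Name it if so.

No Condorcet winner

Head-to-head results (7 voters total):
Dave vs Alice: Alice wins 4–3.
Dave vs Bob: Dave wins 4–3.
Dave vs Hank: Dave wins 6–1.
Alice vs Bob: Bob wins 4–3.
Alice vs Hank: Alice wins 6–1.
Bob vs Hank: Bob wins 5–2.
No candidate beats all others: Dave beats Bob beats Alice beats Dave, a majority cycle.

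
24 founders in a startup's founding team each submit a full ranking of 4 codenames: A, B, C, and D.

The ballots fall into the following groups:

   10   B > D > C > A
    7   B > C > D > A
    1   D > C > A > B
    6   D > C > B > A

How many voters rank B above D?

17

Ballots ranking B above D: 10+7 = 17.
Ballots ranking D above B: 1+6 = 7.
So 17 of 24 voters prefer B to D.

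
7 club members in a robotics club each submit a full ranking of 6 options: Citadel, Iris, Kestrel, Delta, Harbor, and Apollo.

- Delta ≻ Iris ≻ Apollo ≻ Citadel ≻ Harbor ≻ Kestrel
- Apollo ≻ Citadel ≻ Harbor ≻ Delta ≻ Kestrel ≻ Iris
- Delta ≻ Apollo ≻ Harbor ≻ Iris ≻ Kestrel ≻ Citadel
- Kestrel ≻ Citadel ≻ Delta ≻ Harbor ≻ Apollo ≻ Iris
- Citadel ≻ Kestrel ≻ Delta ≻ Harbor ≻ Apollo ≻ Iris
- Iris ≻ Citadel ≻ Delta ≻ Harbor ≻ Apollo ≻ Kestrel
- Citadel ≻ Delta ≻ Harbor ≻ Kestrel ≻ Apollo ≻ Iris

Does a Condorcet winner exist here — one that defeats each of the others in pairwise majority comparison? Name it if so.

Head-to-head results (7 voters total):
Citadel vs Iris: Citadel wins 4–3.
Citadel vs Kestrel: Citadel wins 5–2.
Citadel vs Delta: Citadel wins 5–2.
Citadel vs Harbor: Citadel wins 6–1.
Citadel vs Apollo: Citadel wins 4–3.
Iris vs Kestrel: Kestrel wins 4–3.
Iris vs Delta: Delta wins 6–1.
Iris vs Harbor: Harbor wins 5–2.
Iris vs Apollo: Apollo wins 5–2.
Kestrel vs Delta: Delta wins 5–2.
Kestrel vs Harbor: Harbor wins 5–2.
Kestrel vs Apollo: Apollo wins 4–3.
Delta vs Harbor: Delta wins 6–1.
Delta vs Apollo: Delta wins 6–1.
Harbor vs Apollo: Harbor wins 4–3.
Citadel beats each rival — Iris (4–3), Kestrel (5–2), Delta (5–2), Harbor (6–1), Apollo (4–3) — so Citadel is the Condorcet winner.

Citadel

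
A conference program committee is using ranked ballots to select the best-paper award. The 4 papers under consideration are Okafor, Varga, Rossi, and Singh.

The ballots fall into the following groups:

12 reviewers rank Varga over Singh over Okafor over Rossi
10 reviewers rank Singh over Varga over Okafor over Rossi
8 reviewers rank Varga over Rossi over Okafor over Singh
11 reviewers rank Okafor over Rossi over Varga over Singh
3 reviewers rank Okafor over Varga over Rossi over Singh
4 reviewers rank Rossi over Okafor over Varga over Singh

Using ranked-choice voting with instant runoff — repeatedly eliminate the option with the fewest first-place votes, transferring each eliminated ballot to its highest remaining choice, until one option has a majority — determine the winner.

Varga

Round 1: Varga 20, Okafor 14, Singh 10, Rossi 4. Rossi has the fewest and is eliminated.
Round 2: Varga 20, Okafor 18, Singh 10. Singh has the fewest and is eliminated.
Round 3: Varga 30, Okafor 18. Varga has a majority.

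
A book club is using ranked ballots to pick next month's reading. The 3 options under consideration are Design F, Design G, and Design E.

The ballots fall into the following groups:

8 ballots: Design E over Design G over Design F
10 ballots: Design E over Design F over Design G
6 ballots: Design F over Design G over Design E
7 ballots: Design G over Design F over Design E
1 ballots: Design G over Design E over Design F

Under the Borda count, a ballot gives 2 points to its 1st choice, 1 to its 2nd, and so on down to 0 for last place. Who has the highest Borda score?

Design E

Borda scores:
  Design F: 8·0 + 10·1 + 6·2 + 7·1 + 0 = 29
  Design G: 8·1 + 10·0 + 6·1 + 7·2 + 2 = 30
  Design E: 8·2 + 10·2 + 6·0 + 7·0 + 1 = 37
Design E has the highest total.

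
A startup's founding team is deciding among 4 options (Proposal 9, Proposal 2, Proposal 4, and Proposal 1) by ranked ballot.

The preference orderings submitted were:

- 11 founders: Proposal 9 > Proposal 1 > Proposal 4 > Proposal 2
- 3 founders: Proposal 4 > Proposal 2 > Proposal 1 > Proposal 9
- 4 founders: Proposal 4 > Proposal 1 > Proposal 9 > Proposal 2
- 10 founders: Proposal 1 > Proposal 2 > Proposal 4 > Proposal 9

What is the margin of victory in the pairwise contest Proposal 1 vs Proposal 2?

Ballots ranking Proposal 1 above Proposal 2: 11+4+10 = 25.
Ballots ranking Proposal 2 above Proposal 1: 3.
Proposal 1 wins 25–3, a margin of 22.

22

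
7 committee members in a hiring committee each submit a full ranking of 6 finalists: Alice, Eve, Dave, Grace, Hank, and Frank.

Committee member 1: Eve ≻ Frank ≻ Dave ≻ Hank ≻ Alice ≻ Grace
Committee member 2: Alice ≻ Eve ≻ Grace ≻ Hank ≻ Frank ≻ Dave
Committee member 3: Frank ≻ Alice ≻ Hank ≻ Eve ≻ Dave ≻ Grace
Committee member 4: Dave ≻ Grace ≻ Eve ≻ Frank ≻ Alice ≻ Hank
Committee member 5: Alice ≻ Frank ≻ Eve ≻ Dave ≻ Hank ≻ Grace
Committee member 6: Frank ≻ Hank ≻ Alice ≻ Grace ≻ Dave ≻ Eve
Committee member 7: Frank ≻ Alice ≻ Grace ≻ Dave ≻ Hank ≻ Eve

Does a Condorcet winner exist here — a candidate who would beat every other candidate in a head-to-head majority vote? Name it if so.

Frank

Head-to-head results (7 voters total):
Alice vs Eve: Alice wins 5–2.
Alice vs Dave: Alice wins 5–2.
Alice vs Grace: Alice wins 6–1.
Alice vs Hank: Alice wins 5–2.
Alice vs Frank: Frank wins 5–2.
Eve vs Dave: Eve wins 4–3.
Eve vs Grace: Eve wins 4–3.
Eve vs Hank: Eve wins 4–3.
Eve vs Frank: Frank wins 4–3.
Dave vs Grace: Dave wins 4–3.
Dave vs Hank: Dave wins 4–3.
Dave vs Frank: Frank wins 6–1.
Grace vs Hank: Hank wins 4–3.
Grace vs Frank: Frank wins 5–2.
Hank vs Frank: Frank wins 6–1.
Frank beats each rival — Alice (5–2), Eve (4–3), Dave (6–1), Grace (5–2), Hank (6–1) — so Frank is the Condorcet winner.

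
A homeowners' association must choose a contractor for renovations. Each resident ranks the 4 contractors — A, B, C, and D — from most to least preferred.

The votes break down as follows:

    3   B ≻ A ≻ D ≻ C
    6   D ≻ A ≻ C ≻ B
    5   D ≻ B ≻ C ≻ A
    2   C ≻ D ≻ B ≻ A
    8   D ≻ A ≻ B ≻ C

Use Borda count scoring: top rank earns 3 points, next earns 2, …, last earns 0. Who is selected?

D

Borda scores:
  A: 3·2 + 6·2 + 5·0 + 2·0 + 8·2 = 34
  B: 3·3 + 6·0 + 5·2 + 2·1 + 8·1 = 29
  C: 3·0 + 6·1 + 5·1 + 2·3 + 8·0 = 17
  D: 3·1 + 6·3 + 5·3 + 2·2 + 8·3 = 64
D has the highest total.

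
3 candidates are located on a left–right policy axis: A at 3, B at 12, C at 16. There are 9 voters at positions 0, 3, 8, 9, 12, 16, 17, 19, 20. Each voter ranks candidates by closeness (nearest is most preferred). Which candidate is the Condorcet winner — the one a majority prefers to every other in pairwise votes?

With single-peaked preferences on a line, the Condorcet winner is the candidate closest to the median voter.
The median voter (position 12) is closest to B at 12.
Check: B vs A — voters closer to B: 7 of 9.

B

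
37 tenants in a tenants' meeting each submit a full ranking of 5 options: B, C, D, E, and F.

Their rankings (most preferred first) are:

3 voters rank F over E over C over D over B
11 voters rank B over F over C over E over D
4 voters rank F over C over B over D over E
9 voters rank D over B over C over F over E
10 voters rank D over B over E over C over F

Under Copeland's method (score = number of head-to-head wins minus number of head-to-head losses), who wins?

Pairwise results:
  B vs C: B wins 30–7.
  B vs D: D wins 22–15.
  B vs E: B wins 34–3.
  B vs F: B wins 30–7.
  C vs D: D wins 19–18.
  C vs E: C wins 24–13.
  C vs F: C wins 19–18.
  D vs E: D wins 23–14.
  D vs F: D wins 19–18.
  E vs F: F wins 27–10.
Copeland scores (wins − losses):
  B: 3 − 1 = 2
  C: 2 − 2 = 0
  D: 4 − 0 = 4
  E: 0 − 4 = -4
  F: 1 − 3 = -2
D has the best Copeland score.

D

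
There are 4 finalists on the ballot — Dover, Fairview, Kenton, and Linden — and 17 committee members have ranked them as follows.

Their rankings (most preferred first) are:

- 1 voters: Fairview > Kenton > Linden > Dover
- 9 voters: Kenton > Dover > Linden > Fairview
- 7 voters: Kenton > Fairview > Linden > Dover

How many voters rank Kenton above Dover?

17

Ballots ranking Kenton above Dover: 1+9+7 = 17.
Ballots ranking Dover above Kenton: 0.
So 17 of 17 voters prefer Kenton to Dover.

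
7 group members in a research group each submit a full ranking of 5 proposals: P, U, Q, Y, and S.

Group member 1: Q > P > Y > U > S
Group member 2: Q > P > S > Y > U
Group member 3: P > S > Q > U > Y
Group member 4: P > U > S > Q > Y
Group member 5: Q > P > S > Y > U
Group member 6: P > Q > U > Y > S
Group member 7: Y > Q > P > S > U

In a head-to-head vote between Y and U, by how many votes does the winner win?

Ballots ranking Y above U: 4.
Ballots ranking U above Y: 3.
Y wins 4–3, a margin of 1.

1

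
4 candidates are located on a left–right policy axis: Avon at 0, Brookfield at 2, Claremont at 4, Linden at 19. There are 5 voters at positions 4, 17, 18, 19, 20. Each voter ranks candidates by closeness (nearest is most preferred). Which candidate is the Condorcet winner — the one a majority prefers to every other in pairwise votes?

With single-peaked preferences on a line, the Condorcet winner is the candidate closest to the median voter.
The median voter (position 18) is closest to Linden at 19.
Check: Linden vs Avon — voters closer to Linden: 4 of 5.

Linden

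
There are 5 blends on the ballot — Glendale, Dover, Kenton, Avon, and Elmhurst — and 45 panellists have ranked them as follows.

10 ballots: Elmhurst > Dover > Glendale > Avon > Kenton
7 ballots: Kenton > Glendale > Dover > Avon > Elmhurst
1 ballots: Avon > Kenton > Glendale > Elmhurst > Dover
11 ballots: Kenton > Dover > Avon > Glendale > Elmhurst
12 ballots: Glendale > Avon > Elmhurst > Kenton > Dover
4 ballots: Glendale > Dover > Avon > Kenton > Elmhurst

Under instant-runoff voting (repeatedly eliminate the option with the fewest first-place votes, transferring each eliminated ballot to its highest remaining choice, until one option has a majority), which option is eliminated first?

Dover

Round 1: Kenton 18, Glendale 16, Elmhurst 10, Avon 1, Dover 0. Dover has the fewest and is eliminated.
Round 2: Kenton 18, Glendale 16, Elmhurst 10, Avon 1. Avon has the fewest and is eliminated.
Round 3: Kenton 19, Glendale 16, Elmhurst 10. Elmhurst has the fewest and is eliminated.
Round 4: Glendale 26, Kenton 19. Glendale has a majority.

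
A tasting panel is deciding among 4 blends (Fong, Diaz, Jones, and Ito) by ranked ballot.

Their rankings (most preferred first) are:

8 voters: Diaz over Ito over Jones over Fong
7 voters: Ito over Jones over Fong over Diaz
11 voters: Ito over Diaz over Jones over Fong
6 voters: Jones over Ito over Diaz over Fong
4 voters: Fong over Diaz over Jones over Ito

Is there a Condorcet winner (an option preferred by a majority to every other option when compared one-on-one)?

Yes

Head-to-head results (36 voters total):
Fong vs Diaz: Diaz wins 25–11.
Fong vs Jones: Jones wins 32–4.
Fong vs Ito: Ito wins 32–4.
Diaz vs Jones: Diaz wins 23–13.
Diaz vs Ito: Ito wins 24–12.
Jones vs Ito: Ito wins 26–10.
Ito beats each rival — Fong (32–4), Diaz (24–12), Jones (26–10) — so Ito is the Condorcet winner.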